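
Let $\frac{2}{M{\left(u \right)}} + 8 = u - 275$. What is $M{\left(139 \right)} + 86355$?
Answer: $\frac{6217559}{72} \approx 86355.0$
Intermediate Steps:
$M{\left(u \right)} = \frac{2}{-283 + u}$ ($M{\left(u \right)} = \frac{2}{-8 + \left(u - 275\right)} = \frac{2}{-8 + \left(-275 + u\right)} = \frac{2}{-283 + u}$)
$M{\left(139 \right)} + 86355 = \frac{2}{-283 + 139} + 86355 = \frac{2}{-144} + 86355 = 2 \left(- \frac{1}{144}\right) + 86355 = - \frac{1}{72} + 86355 = \frac{6217559}{72}$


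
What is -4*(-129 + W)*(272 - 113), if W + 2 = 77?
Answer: 34344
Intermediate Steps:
W = 75 (W = -2 + 77 = 75)
-4*(-129 + W)*(272 - 113) = -4*(-129 + 75)*(272 - 113) = -(-216)*159 = -4*(-8586) = 34344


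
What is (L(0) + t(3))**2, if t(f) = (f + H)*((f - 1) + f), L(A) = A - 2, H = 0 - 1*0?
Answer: 169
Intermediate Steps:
H = 0 (H = 0 + 0 = 0)
L(A) = -2 + A
t(f) = f*(-1 + 2*f) (t(f) = (f + 0)*((f - 1) + f) = f*((-1 + f) + f) = f*(-1 + 2*f))
(L(0) + t(3))**2 = ((-2 + 0) + 3*(-1 + 2*3))**2 = (-2 + 3*(-1 + 6))**2 = (-2 + 3*5)**2 = (-2 + 15)**2 = 13**2 = 169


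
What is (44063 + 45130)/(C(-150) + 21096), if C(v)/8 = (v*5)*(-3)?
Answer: 29731/13032 ≈ 2.2814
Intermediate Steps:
C(v) = -120*v (C(v) = 8*((v*5)*(-3)) = 8*((5*v)*(-3)) = 8*(-15*v) = -120*v)
(44063 + 45130)/(C(-150) + 21096) = (44063 + 45130)/(-120*(-150) + 21096) = 89193/(18000 + 21096) = 89193/39096 = 89193*(1/39096) = 29731/13032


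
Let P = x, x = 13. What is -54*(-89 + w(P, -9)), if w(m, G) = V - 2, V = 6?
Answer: 4590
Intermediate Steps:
P = 13
w(m, G) = 4 (w(m, G) = 6 - 2 = 4)
-54*(-89 + w(P, -9)) = -54*(-89 + 4) = -54*(-85) = 4590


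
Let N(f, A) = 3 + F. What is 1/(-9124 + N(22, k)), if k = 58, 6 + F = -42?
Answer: -1/9169 ≈ -0.00010906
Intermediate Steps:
F = -48 (F = -6 - 42 = -48)
N(f, A) = -45 (N(f, A) = 3 - 48 = -45)
1/(-9124 + N(22, k)) = 1/(-9124 - 45) = 1/(-9169) = -1/9169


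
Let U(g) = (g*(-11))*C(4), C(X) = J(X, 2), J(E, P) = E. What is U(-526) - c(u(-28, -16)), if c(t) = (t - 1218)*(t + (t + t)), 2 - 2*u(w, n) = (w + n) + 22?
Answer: 66560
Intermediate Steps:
C(X) = X
u(w, n) = -10 - n/2 - w/2 (u(w, n) = 1 - ((w + n) + 22)/2 = 1 - ((n + w) + 22)/2 = 1 - (22 + n + w)/2 = 1 + (-11 - n/2 - w/2) = -10 - n/2 - w/2)
U(g) = -44*g (U(g) = (g*(-11))*4 = -11*g*4 = -44*g)
c(t) = 3*t*(-1218 + t) (c(t) = (-1218 + t)*(t + 2*t) = (-1218 + t)*(3*t) = 3*t*(-1218 + t))
U(-526) - c(u(-28, -16)) = -44*(-526) - 3*(-10 - ½*(-16) - ½*(-28))*(-1218 + (-10 - ½*(-16) - ½*(-28))) = 23144 - 3*(-10 + 8 + 14)*(-1218 + (-10 + 8 + 14)) = 23144 - 3*12*(-1218 + 12) = 23144 - 3*12*(-1206) = 23144 - 1*(-43416) = 23144 + 43416 = 66560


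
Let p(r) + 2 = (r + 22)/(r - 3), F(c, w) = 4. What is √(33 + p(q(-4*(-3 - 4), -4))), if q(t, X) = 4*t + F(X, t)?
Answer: √411433/113 ≈ 5.6764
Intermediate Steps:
q(t, X) = 4 + 4*t (q(t, X) = 4*t + 4 = 4 + 4*t)
p(r) = -2 + (22 + r)/(-3 + r) (p(r) = -2 + (r + 22)/(r - 3) = -2 + (22 + r)/(-3 + r))
√(33 + p(q(-4*(-3 - 4), -4))) = √(33 + (28 - (4 + 4*(-4*(-3 - 4))))/(-3 + (4 + 4*(-4*(-3 - 4))))) = √(33 + (28 - (4 + 4*(-4*(-7))))/(-3 + (4 + 4*(-4*(-7))))) = √(33 + (28 - (4 + 4*28))/(-3 + (4 + 4*28))) = √(33 + (28 - (4 + 112))/(-3 + (4 + 112))) = √(33 + (28 - 1*116)/(-3 + 116)) = √(33 + (28 - 116)/113) = √(33 + (1/113)*(-88)) = √(33 - 88/113) = √(3641/113) = √411433/113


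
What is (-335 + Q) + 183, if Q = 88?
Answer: -64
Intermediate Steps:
(-335 + Q) + 183 = (-335 + 88) + 183 = -247 + 183 = -64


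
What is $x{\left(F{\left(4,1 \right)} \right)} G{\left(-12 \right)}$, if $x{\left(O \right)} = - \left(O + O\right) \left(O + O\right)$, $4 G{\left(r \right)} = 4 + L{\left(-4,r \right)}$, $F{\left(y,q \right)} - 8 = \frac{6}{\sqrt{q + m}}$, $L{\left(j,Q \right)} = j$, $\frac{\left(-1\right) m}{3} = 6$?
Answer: $0$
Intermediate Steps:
$m = -18$ ($m = \left(-3\right) 6 = -18$)
$F{\left(y,q \right)} = 8 + \frac{6}{\sqrt{-18 + q}}$ ($F{\left(y,q \right)} = 8 + \frac{6}{\sqrt{q - 18}} = 8 + \frac{6}{\sqrt{-18 + q}}$)
$G{\left(r \right)} = 0$ ($G{\left(r \right)} = \frac{4 - 4}{4} = \frac{1}{4} \cdot 0 = 0$)
$x{\left(O \right)} = - 4 O^{2}$ ($x{\left(O \right)} = - 2 O 2 O = - 4 O^{2}$)
$x{\left(F{\left(4,1 \right)} \right)} G{\left(-12 \right)} = - 4 \left(8 + \frac{6}{\sqrt{-18 + 1}}\right)^{2} \cdot 0 = - 4 \left(8 + \frac{6}{i \sqrt{17}}\right)^{2} \cdot 0 = - 4 \left(8 + 6 \left(- \frac{i \sqrt{17}}{17}\right)\right)^{2} \cdot 0 = - 4 \left(8 - \frac{6 i \sqrt{17}}{17}\right)^{2} \cdot 0 = 0$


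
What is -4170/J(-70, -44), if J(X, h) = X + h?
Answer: 695/19 ≈ 36.579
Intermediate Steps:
-4170/J(-70, -44) = -4170/(-70 - 44) = -4170/(-114) = -4170*(-1/114) = 695/19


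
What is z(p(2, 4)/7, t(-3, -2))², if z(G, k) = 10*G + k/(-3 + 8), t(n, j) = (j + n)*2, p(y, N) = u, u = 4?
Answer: 676/49 ≈ 13.796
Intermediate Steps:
p(y, N) = 4
t(n, j) = 2*j + 2*n
z(G, k) = 10*G + k/5
z(p(2, 4)/7, t(-3, -2))² = (10*(4/7) + (2*(-2) + 2*(-3))/5)² = (10*(4*(⅐)) + (-4 - 6)/5)² = (10*(4/7) + (⅕)*(-10))² = (40/7 - 2)² = (26/7)² = 676/49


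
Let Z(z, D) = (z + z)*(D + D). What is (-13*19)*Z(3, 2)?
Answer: -5928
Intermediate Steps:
Z(z, D) = 4*D*z (Z(z, D) = (2*z)*(2*D) = 4*D*z)
(-13*19)*Z(3, 2) = (-13*19)*(4*2*3) = -247*24 = -5928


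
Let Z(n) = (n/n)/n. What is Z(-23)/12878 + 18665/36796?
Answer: 2764212107/5449377212 ≈ 0.50725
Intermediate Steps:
Z(n) = 1/n
Z(-23)/12878 + 18665/36796 = 1/(-23*12878) + 18665/36796 = -1/23*1/12878 + 18665*(1/36796) = -1/296194 + 18665/36796 = 2764212107/5449377212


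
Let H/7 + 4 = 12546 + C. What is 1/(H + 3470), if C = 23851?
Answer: 1/258221 ≈ 3.8727e-6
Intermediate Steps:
H = 254751 (H = -28 + 7*(12546 + 23851) = -28 + 7*36397 = -28 + 254779 = 254751)
1/(H + 3470) = 1/(254751 + 3470) = 1/258221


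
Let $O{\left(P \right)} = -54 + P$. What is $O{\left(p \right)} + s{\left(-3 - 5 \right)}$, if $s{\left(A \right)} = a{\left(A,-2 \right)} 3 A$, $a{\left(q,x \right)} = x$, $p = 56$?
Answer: $50$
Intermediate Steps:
$s{\left(A \right)} = - 6 A$ ($s{\left(A \right)} = \left(-2\right) 3 A = - 6 A$)
$O{\left(p \right)} + s{\left(-3 - 5 \right)} = \left(-54 + 56\right) - 6 \left(-3 - 5\right) = 2 - 6 \left(-3 - 5\right) = 2 - -48 = 2 + 48 = 50$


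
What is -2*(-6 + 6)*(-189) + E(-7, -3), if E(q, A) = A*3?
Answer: -9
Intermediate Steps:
E(q, A) = 3*A
-2*(-6 + 6)*(-189) + E(-7, -3) = -2*(-6 + 6)*(-189) + 3*(-3) = -2*0*(-189) - 9 = 0*(-189) - 9 = 0 - 9 = -9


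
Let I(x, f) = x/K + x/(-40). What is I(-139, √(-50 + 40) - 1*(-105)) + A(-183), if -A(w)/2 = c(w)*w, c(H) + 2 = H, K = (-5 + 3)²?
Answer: -2709651/40 ≈ -67741.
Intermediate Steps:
K = 4 (K = (-2)² = 4)
c(H) = -2 + H
I(x, f) = 9*x/40 (I(x, f) = x/4 + x/(-40) = x*(¼) + x*(-1/40) = x/4 - x/40 = 9*x/40)
A(w) = -2*w*(-2 + w) (A(w) = -2*(-2 + w)*w = -2*w*(-2 + w))
I(-139, √(-50 + 40) - 1*(-105)) + A(-183) = (9/40)*(-139) + 2*(-183)*(2 - 1*(-183)) = -1251/40 + 2*(-183)*(2 + 183) = -1251/40 + 2*(-183)*185 = -1251/40 - 67710 = -2709651/40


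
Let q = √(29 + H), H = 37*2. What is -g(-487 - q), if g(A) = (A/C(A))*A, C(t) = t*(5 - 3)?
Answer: 487/2 + √103/2 ≈ 248.57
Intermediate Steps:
H = 74
q = √103 (q = √(29 + 74) = √103 ≈ 10.149)
C(t) = 2*t (C(t) = t*2 = 2*t)
g(A) = A/2 (g(A) = (A/((2*A)))*A = (A*(1/(2*A)))*A = A/2)
-g(-487 - q) = -(-487 - √103)/2 = -(-487/2 - √103/2) = 487/2 + √103/2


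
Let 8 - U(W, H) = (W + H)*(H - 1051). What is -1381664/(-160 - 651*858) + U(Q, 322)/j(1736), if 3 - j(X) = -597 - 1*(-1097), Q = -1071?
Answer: 152876989171/138841423 ≈ 1101.1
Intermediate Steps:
U(W, H) = 8 - (-1051 + H)*(H + W) (U(W, H) = 8 - (W + H)*(H - 1051) = 8 - (H + W)*(-1051 + H) = 8 - (-1051 + H)*(H + W))
j(X) = -497 (j(X) = 3 - (-597 - 1*(-1097)) = 3 - (-597 + 1097) = 3 - 1*500 = 3 - 500 = -497)
-1381664/(-160 - 651*858) + U(Q, 322)/j(1736) = -1381664/(-160 - 651*858) + (8 - 1*322² + 1051*322 + 1051*(-1071) - 1*322*(-1071))/(-497) = -1381664/(-160 - 558558) + (8 - 1*103684 + 338422 - 1125621 + 344862)*(-1/497) = -1381664/(-558718) + (8 - 103684 + 338422 - 1125621 + 344862)*(-1/497) = -1381664*(-1/558718) - 546013*(-1/497) = 690832/279359 + 546013/497 = 152876989171/138841423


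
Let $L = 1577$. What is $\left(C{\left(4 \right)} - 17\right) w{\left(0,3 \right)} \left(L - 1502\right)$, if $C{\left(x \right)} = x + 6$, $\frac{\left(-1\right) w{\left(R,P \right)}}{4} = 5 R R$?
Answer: $0$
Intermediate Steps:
$w{\left(R,P \right)} = - 20 R^{2}$ ($w{\left(R,P \right)} = - 4 \cdot 5 R R = - 4 \cdot 5 R^{2} = - 20 R^{2}$)
$C{\left(x \right)} = 6 + x$
$\left(C{\left(4 \right)} - 17\right) w{\left(0,3 \right)} \left(L - 1502\right) = \left(\left(6 + 4\right) - 17\right) \left(- 20 \cdot 0^{2}\right) \left(1577 - 1502\right) = \left(10 - 17\right) \left(\left(-20\right) 0\right) 75 = \left(-7\right) 0 \cdot 75 = 0 \cdot 75 = 0$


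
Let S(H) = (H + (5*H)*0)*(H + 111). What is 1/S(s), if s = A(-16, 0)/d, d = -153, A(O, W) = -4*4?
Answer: 23409/271984 ≈ 0.086068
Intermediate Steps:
A(O, W) = -16
s = 16/153 (s = -16/(-153) = -16*(-1/153) = 16/153 ≈ 0.10458)
S(H) = H*(111 + H) (S(H) = (H + 0)*(111 + H) = H*(111 + H))
1/S(s) = 1/(16*(111 + 16/153)/153) = 1/((16/153)*(16999/153)) = 1/(271984/23409) = 23409/271984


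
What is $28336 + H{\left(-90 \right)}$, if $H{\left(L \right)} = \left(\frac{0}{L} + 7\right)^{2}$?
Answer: $28385$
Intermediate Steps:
$H{\left(L \right)} = 49$ ($H{\left(L \right)} = \left(0 + 7\right)^{2} = 7^{2} = 49$)
$28336 + H{\left(-90 \right)} = 28336 + 49 = 28385$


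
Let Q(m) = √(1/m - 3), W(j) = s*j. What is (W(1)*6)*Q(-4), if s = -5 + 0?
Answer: -15*I*√13 ≈ -54.083*I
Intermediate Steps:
s = -5
W(j) = -5*j
Q(m) = √(-3 + 1/m) (Q(m) = √(1/m - 3) = √(-3 + 1/m))
(W(1)*6)*Q(-4) = (-5*1*6)*√(-3 + 1/(-4)) = (-5*6)*√(-3 - ¼) = -15*I*√13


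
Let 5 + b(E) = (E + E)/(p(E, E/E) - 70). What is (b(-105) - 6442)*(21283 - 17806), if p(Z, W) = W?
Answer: -515329647/23 ≈ -2.2406e+7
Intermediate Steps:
b(E) = -5 - 2*E/69 (b(E) = -5 + (E + E)/(E/E - 70) = -5 + (2*E)/(1 - 70) = -5 + (2*E)/(-69) = -5 + (2*E)*(-1/69) = -5 - 2*E/69)
(b(-105) - 6442)*(21283 - 17806) = ((-5 - 2/69*(-105)) - 6442)*(21283 - 17806) = ((-5 + 70/23) - 6442)*3477 = (-45/23 - 6442)*3477 = -148211/23*3477 = -515329647/23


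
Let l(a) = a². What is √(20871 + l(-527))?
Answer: 10*√2986 ≈ 546.44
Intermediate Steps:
√(20871 + l(-527)) = √(20871 + (-527)²) = √(20871 + 277729) = √298600 = 10*√2986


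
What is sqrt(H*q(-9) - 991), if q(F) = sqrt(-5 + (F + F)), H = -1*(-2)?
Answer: sqrt(-991 + 2*I*sqrt(23)) ≈ 0.1523 + 31.481*I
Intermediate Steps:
H = 2
q(F) = sqrt(-5 + 2*F)
sqrt(H*q(-9) - 991) = sqrt(2*sqrt(-5 + 2*(-9)) - 991) = sqrt(2*sqrt(-5 - 18) - 991) = sqrt(2*sqrt(-23) - 991) = sqrt(2*(I*sqrt(23)) - 991) = sqrt(2*I*sqrt(23) - 991) = sqrt(-991 + 2*I*sqrt(23))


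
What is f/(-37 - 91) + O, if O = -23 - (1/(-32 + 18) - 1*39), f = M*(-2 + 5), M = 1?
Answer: 14379/896 ≈ 16.048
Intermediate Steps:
f = 3 (f = 1*(-2 + 5) = 1*3 = 3)
O = 225/14 (O = -23 - (1/(-14) - 39) = -23 - (-1/14 - 39) = -23 - 1*(-547/14) = -23 + 547/14 = 225/14 ≈ 16.071)
f/(-37 - 91) + O = 3/(-37 - 91) + 225/14 = 3/(-128) + 225/14 = -1/128*3 + 225/14 = -3/128 + 225/14 = 14379/896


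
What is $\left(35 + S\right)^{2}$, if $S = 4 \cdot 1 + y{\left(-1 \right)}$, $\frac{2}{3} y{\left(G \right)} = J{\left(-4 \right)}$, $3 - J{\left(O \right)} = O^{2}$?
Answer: $\frac{1521}{4} \approx 380.25$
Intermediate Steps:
$J{\left(O \right)} = 3 - O^{2}$
$y{\left(G \right)} = - \frac{39}{2}$ ($y{\left(G \right)} = \frac{3 \left(3 - \left(-4\right)^{2}\right)}{2} = \frac{3 \left(3 - 16\right)}{2} = \frac{3}{2} \left(-13\right) = - \frac{39}{2}$)
$S = - \frac{31}{2}$ ($S = 4 \cdot 1 - \frac{39}{2} = 4 - \frac{39}{2} = - \frac{31}{2} \approx -15.5$)
$\left(35 + S\right)^{2} = \left(35 - \frac{31}{2}\right)^{2} = \left(\frac{39}{2}\right)^{2} = \frac{1521}{4}$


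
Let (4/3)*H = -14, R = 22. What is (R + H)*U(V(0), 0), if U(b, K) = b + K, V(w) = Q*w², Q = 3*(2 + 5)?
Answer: 0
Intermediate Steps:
Q = 21 (Q = 3*7 = 21)
V(w) = 21*w²
H = -21/2 (H = (¾)*(-14) = -21/2 ≈ -10.500)
U(b, K) = K + b
(R + H)*U(V(0), 0) = (22 - 21/2)*(0 + 21*0²) = 23*(0 + 21*0)/2 = 23*(0 + 0)/2 = (23/2)*0 = 0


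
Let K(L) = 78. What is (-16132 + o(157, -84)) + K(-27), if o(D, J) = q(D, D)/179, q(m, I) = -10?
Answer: -2873676/179 ≈ -16054.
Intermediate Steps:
o(D, J) = -10/179
(-16132 + o(157, -84)) + K(-27) = (-16132 - 10/179) + 78 = -2887638/179 + 78 = -2873676/179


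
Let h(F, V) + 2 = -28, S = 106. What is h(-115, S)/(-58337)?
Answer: 30/58337 ≈ 0.00051425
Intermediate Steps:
h(F, V) = -30 (h(F, V) = -2 - 28 = -30)
h(-115, S)/(-58337) = -30/(-58337) = -30*(-1/58337) = 30/58337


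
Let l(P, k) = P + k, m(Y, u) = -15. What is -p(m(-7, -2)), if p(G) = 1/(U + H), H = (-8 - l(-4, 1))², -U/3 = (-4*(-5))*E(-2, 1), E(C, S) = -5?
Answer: -1/325 ≈ -0.0030769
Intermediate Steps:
U = 300 (U = -3*(-4*(-5))*(-5) = -60*(-5) = -3*(-100) = 300)
H = 25 (H = (-8 - (-4 + 1))² = (-8 - 1*(-3))² = (-8 + 3)² = (-5)² = 25)
p(G) = 1/325 (p(G) = 1/(300 + 25) = 1/325)
-p(m(-7, -2)) = -1*1/325 = -1/325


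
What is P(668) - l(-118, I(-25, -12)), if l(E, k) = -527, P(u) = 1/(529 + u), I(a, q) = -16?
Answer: 630820/1197 ≈ 527.00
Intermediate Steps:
P(668) - l(-118, I(-25, -12)) = 1/(529 + 668) - 1*(-527) = 1/1197 + 527 = 630820/1197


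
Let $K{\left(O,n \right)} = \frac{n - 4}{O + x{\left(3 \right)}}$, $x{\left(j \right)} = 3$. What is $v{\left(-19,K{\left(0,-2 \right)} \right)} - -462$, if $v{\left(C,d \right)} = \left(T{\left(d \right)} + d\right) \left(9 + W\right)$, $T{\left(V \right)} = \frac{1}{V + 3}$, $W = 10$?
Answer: $443$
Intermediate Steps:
$K{\left(O,n \right)} = \frac{-4 + n}{3 + O}$ ($K{\left(O,n \right)} = \frac{n - 4}{O + 3} = \frac{-4 + n}{3 + O}$)
$T{\left(V \right)} = \frac{1}{3 + V}$
$v{\left(C,d \right)} = 19 d + \frac{19}{3 + d}$ ($v{\left(C,d \right)} = \left(\frac{1}{3 + d} + d\right) \left(9 + 10\right) = \left(d + \frac{1}{3 + d}\right) 19 = 19 d + \frac{19}{3 + d}$)
$v{\left(-19,K{\left(0,-2 \right)} \right)} - -462 = \frac{19 \left(1 + \frac{-4 - 2}{3 + 0} \left(3 + \frac{-4 - 2}{3 + 0}\right)\right)}{3 + \frac{-4 - 2}{3 + 0}} - -462 = \frac{19 \left(1 + \frac{1}{3} \left(-6\right) \left(3 + \frac{1}{3} \left(-6\right)\right)\right)}{3 + \frac{1}{3} \left(-6\right)} + 462 = \frac{19 \left(1 - 2 \left(3 - 2\right)\right)}{3 - 2} + 462 = \frac{19 \left(1 - 2\right)}{1} + 462 = 19 \cdot 1 \left(1 - 2\right) + 462 = 19 \cdot 1 \left(-1\right) + 462 = -19 + 462 = 443$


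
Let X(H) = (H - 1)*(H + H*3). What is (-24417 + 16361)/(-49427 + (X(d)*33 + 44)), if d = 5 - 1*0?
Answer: 8056/46743 ≈ 0.17235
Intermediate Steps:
d = 5 (d = 5 + 0 = 5)
X(H) = 4*H*(-1 + H) (X(H) = (-1 + H)*(H + 3*H) = (-1 + H)*(4*H) = 4*H*(-1 + H))
(-24417 + 16361)/(-49427 + (X(d)*33 + 44)) = (-24417 + 16361)/(-49427 + ((4*5*(-1 + 5))*33 + 44)) = -8056/(-49427 + ((4*5*4)*33 + 44)) = -8056/(-49427 + (80*33 + 44)) = -8056/(-49427 + (2640 + 44)) = -8056/(-49427 + 2684) = -8056/(-46743) = -8056*(-1/46743) = 8056/46743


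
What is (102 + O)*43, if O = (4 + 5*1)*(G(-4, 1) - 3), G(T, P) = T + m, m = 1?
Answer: 2064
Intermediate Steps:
G(T, P) = 1 + T (G(T, P) = T + 1 = 1 + T)
O = -54 (O = (4 + 5*1)*((1 - 4) - 3) = (4 + 5)*(-3 - 3) = 9*(-6) = -54)
(102 + O)*43 = (102 - 54)*43 = 48*43 = 2064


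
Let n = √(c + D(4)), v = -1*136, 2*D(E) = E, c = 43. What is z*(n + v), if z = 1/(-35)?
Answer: 136/35 - 3*√5/35 ≈ 3.6940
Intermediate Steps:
D(E) = E/2
z = -1/35 ≈ -0.028571
v = -136
n = 3*√5 (n = √(43 + (½)*4) = √(43 + 2) = √45 = 3*√5 ≈ 6.7082)
z*(n + v) = -(3*√5 - 136)/35 = -(-136 + 3*√5)/35 = 136/35 - 3*√5/35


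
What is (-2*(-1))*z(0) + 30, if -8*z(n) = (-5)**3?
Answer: 245/4 ≈ 61.250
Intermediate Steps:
z(n) = 125/8 (z(n) = -1/8*(-5)**3 = -1/8*(-125) = 125/8)
(-2*(-1))*z(0) + 30 = -2*(-1)*(125/8) + 30 = 2*(125/8) + 30 = 125/4 + 30 = 245/4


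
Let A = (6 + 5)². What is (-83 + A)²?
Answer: 1444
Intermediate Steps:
A = 121 (A = 11² = 121)
(-83 + A)² = (-83 + 121)² = 38² = 1444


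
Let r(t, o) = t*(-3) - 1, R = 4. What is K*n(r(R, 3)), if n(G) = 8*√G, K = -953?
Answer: -7624*I*√13 ≈ -27489.0*I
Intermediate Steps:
r(t, o) = -1 - 3*t (r(t, o) = -3*t - 1 = -1 - 3*t)
K*n(r(R, 3)) = -7624*√(-1 - 3*4) = -7624*√(-1 - 12) = -7624*√(-13) = -7624*I*√13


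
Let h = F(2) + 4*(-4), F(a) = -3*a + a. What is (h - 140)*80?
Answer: -12800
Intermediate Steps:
F(a) = -2*a
h = -20 (h = -2*2 + 4*(-4) = -4 - 16 = -20)
(h - 140)*80 = (-20 - 140)*80 = -160*80 = -12800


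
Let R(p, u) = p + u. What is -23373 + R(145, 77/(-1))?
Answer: -23305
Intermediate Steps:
-23373 + R(145, 77/(-1)) = -23373 + (145 + 77/(-1)) = -23373 + (145 + 77*(-1)) = -23373 + (145 - 77) = -23373 + 68 = -23305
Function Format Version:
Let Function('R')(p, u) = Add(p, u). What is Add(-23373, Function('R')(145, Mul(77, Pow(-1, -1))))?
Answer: -23305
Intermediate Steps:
Add(-23373, Function('R')(145, Mul(77, Pow(-1, -1)))) = Add(-23373, Add(145, Mul(77, Pow(-1, -1)))) = Add(-23373, Add(145, Mul(77, -1))) = Add(-23373, Add(145, -77)) = Add(-23373, 68) = -23305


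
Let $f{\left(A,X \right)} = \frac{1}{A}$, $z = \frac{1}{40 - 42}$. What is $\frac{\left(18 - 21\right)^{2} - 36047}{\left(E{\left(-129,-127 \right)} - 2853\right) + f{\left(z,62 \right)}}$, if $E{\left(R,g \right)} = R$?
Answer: $\frac{18019}{1492} \approx 12.077$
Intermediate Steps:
$z = - \frac{1}{2}$ ($z = \frac{1}{-2} = - \frac{1}{2} \approx -0.5$)
$\frac{\left(18 - 21\right)^{2} - 36047}{\left(E{\left(-129,-127 \right)} - 2853\right) + f{\left(z,62 \right)}} = \frac{\left(18 - 21\right)^{2} - 36047}{\left(-129 - 2853\right) + \frac{1}{- \frac{1}{2}}} = \frac{\left(-3\right)^{2} - 36047}{\left(-129 - 2853\right) - 2} = \frac{9 - 36047}{-2982 - 2} = - \frac{36038}{-2984} = \left(-36038\right) \left(- \frac{1}{2984}\right) = \frac{18019}{1492}$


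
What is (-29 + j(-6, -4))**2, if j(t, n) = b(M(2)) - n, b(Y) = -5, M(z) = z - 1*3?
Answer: 900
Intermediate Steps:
M(z) = -3 + z (M(z) = z - 3 = -3 + z)
j(t, n) = -5 - n
(-29 + j(-6, -4))**2 = (-29 + (-5 - 1*(-4)))**2 = (-29 + (-5 + 4))**2 = (-29 - 1)**2 = (-30)**2 = 900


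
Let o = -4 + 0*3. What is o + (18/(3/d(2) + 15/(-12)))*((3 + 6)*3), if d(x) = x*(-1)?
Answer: -1988/11 ≈ -180.73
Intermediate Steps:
d(x) = -x
o = -4 (o = -4 + 0 = -4)
o + (18/(3/d(2) + 15/(-12)))*((3 + 6)*3) = -4 + (18/(3/((-1*2)) + 15/(-12)))*((3 + 6)*3) = -4 + (18/(3/(-2) + 15*(-1/12)))*(9*3) = -4 + (18/(3*(-½) - 5/4))*27 = -4 + (18/(-3/2 - 5/4))*27 = -4 + (18/(-11/4))*27 = -4 + (18*(-4/11))*27 = -4 - 72/11*27 = -4 - 1944/11 = -1988/11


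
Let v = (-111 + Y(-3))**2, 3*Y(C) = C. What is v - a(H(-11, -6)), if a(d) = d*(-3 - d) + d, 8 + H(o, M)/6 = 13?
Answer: 13504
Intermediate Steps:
Y(C) = C/3
H(o, M) = 30 (H(o, M) = -48 + 6*13 = -48 + 78 = 30)
a(d) = d + d*(-3 - d)
v = 12544 (v = (-111 + (1/3)*(-3))**2 = (-111 - 1)**2 = (-112)**2 = 12544)
v - a(H(-11, -6)) = 12544 - (-1)*30*(2 + 30) = 12544 - (-1)*30*32 = 12544 - 1*(-960) = 12544 + 960 = 13504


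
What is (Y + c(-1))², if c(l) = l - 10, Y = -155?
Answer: 27556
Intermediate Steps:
c(l) = -10 + l
(Y + c(-1))² = (-155 + (-10 - 1))² = (-155 - 11)² = (-166)² = 27556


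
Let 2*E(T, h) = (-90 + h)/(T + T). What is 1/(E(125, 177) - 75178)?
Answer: -500/37588913 ≈ -1.3302e-5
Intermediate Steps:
E(T, h) = (-90 + h)/(4*T) (E(T, h) = ((-90 + h)/(T + T))/2 = ((-90 + h)/((2*T)))/2 = ((-90 + h)*(1/(2*T)))/2 = ((-90 + h)/(2*T))/2 = (-90 + h)/(4*T))
1/(E(125, 177) - 75178) = 1/((1/4)*(-90 + 177)/125 - 75178) = 1/((1/4)*(1/125)*87 - 75178) = 1/(87/500 - 75178) = 1/(-37588913/500) = -500/37588913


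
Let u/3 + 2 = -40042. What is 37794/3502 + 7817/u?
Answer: 2256446837/210351132 ≈ 10.727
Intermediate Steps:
u = -120132 (u = -6 + 3*(-40042) = -6 - 120126 = -120132)
37794/3502 + 7817/u = 37794/3502 + 7817/(-120132) = 37794*(1/3502) + 7817*(-1/120132) = 18897/1751 - 7817/120132 = 2256446837/210351132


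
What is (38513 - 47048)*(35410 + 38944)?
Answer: -634611390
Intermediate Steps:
(38513 - 47048)*(35410 + 38944) = -8535*74354 = -634611390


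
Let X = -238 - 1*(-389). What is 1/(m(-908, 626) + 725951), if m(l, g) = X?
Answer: 1/726102 ≈ 1.3772e-6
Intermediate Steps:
X = 151 (X = -238 + 389 = 151)
m(l, g) = 151
1/(m(-908, 626) + 725951) = 1/(151 + 725951) = 1/726102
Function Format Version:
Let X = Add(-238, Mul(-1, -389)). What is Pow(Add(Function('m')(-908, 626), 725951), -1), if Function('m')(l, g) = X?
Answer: Rational(1, 726102) ≈ 1.3772e-6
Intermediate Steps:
X = 151 (X = Add(-238, 389) = 151)
Function('m')(l, g) = 151
Pow(Add(Function('m')(-908, 626), 725951), -1) = Pow(Add(151, 725951), -1) = Pow(726102, -1) = Rational(1, 726102)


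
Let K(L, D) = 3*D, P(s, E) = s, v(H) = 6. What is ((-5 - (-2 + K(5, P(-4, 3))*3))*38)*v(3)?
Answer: 7524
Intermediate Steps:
((-5 - (-2 + K(5, P(-4, 3))*3))*38)*v(3) = ((-5 - (-2 + (3*(-4))*3))*38)*6 = ((-5 - (-2 - 12*3))*38)*6 = ((-5 - (-2 - 36))*38)*6 = ((-5 - 1*(-38))*38)*6 = ((-5 + 38)*38)*6 = (33*38)*6 = 1254*6 = 7524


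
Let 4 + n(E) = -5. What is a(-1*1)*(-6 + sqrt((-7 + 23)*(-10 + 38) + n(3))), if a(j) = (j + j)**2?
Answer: -24 + 4*sqrt(439) ≈ 59.809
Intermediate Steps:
n(E) = -9 (n(E) = -4 - 5 = -9)
a(j) = 4*j**2 (a(j) = (2*j)**2 = 4*j**2)
a(-1*1)*(-6 + sqrt((-7 + 23)*(-10 + 38) + n(3))) = (4*(-1*1)**2)*(-6 + sqrt((-7 + 23)*(-10 + 38) - 9)) = (4*(-1)**2)*(-6 + sqrt(16*28 - 9)) = (4*1)*(-6 + sqrt(448 - 9)) = 4*(-6 + sqrt(439)) = -24 + 4*sqrt(439)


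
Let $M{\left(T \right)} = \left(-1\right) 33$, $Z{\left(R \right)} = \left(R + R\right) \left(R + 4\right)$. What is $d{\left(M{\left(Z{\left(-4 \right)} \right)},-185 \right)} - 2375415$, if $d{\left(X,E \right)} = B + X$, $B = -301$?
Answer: $-2375749$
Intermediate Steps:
$Z{\left(R \right)} = 2 R \left(4 + R\right)$
$M{\left(T \right)} = -33$
$d{\left(X,E \right)} = -301 + X$
$d{\left(M{\left(Z{\left(-4 \right)} \right)},-185 \right)} - 2375415 = \left(-301 - 33\right) - 2375415 = -334 - 2375415 = -2375749$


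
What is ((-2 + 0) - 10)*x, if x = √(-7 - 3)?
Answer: -12*I*√10 ≈ -37.947*I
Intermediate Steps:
x = I*√10 (x = √(-10) = I*√10 ≈ 3.1623*I)
((-2 + 0) - 10)*x = ((-2 + 0) - 10)*(I*√10) = (-2 - 10)*(I*√10) = -12*I*√10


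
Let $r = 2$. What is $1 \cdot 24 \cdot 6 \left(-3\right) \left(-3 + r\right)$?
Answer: $432$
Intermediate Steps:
$1 \cdot 24 \cdot 6 \left(-3\right) \left(-3 + r\right) = 1 \cdot 24 \cdot 6 \left(-3\right) \left(-3 + 2\right) = 24 \left(\left(-18\right) \left(-1\right)\right) = 24 \cdot 18 = 432$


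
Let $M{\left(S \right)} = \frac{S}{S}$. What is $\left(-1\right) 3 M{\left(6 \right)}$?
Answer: $-3$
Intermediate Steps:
$M{\left(S \right)} = 1$
$\left(-1\right) 3 M{\left(6 \right)} = \left(-1\right) 3 \cdot 1 = \left(-3\right) 1 = -3$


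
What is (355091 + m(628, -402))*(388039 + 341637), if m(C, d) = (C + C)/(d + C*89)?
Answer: 7188768260652948/27745 ≈ 2.5910e+11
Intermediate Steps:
m(C, d) = 2*C/(d + 89*C) (m(C, d) = (2*C)/(d + 89*C) = 2*C/(d + 89*C))
(355091 + m(628, -402))*(388039 + 341637) = (355091 + 2*628/(-402 + 89*628))*(388039 + 341637) = (355091 + 2*628/(-402 + 55892))*729676 = (355091 + 2*628/55490)*729676 = (355091 + 2*628*(1/55490))*729676 = (355091 + 628/27745)*729676 = (9852000423/27745)*729676 = 7188768260652948/27745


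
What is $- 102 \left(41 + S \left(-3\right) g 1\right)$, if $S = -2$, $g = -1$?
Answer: $-3570$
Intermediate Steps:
$- 102 \left(41 + S \left(-3\right) g 1\right) = - 102 \left(41 + \left(-2\right) \left(-3\right) \left(\left(-1\right) 1\right)\right) = - 102 \left(41 + 6 \left(-1\right)\right) = - 102 \left(41 - 6\right) = \left(-102\right) 35 = -3570$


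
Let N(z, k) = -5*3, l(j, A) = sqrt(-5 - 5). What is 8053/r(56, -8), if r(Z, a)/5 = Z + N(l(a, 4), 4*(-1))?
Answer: 8053/205 ≈ 39.283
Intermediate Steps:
l(j, A) = I*sqrt(10) (l(j, A) = sqrt(-10) = I*sqrt(10))
N(z, k) = -15
r(Z, a) = -75 + 5*Z (r(Z, a) = 5*(Z - 15) = 5*(-15 + Z) = -75 + 5*Z)
8053/r(56, -8) = 8053/(-75 + 5*56) = 8053/(-75 + 280) = 8053/205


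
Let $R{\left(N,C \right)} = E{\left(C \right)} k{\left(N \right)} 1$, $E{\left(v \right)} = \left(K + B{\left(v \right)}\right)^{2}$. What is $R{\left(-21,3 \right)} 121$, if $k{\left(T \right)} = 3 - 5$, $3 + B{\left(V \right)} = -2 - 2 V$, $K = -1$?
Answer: $-34848$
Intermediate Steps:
$B{\left(V \right)} = -5 - 2 V$ ($B{\left(V \right)} = -3 - \left(2 + 2 V\right) = -5 - 2 V$)
$k{\left(T \right)} = -2$
$E{\left(v \right)} = \left(-6 - 2 v\right)^{2}$ ($E{\left(v \right)} = \left(-1 - \left(5 + 2 v\right)\right)^{2} = \left(-6 - 2 v\right)^{2}$)
$R{\left(N,C \right)} = - 8 \left(3 + C\right)^{2}$ ($R{\left(N,C \right)} = 4 \left(3 + C\right)^{2} \left(-2\right) 1 = - 8 \left(3 + C\right)^{2} \cdot 1 = - 8 \left(3 + C\right)^{2}$)
$R{\left(-21,3 \right)} 121 = - 8 \left(3 + 3\right)^{2} \cdot 121 = - 8 \cdot 6^{2} \cdot 121 = \left(-8\right) 36 \cdot 121 = \left(-288\right) 121 = -34848$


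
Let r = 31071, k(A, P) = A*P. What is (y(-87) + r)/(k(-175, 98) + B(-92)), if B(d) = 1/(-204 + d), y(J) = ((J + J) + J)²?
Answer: -29360832/5076401 ≈ -5.7838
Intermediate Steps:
y(J) = 9*J² (y(J) = (2*J + J)² = (3*J)² = 9*J²)
(y(-87) + r)/(k(-175, 98) + B(-92)) = (9*(-87)² + 31071)/(-175*98 + 1/(-204 - 92)) = (9*7569 + 31071)/(-17150 + 1/(-296)) = (68121 + 31071)/(-17150 - 1/296) = 99192/(-5076401/296) = 99192*(-296/5076401) = -29360832/5076401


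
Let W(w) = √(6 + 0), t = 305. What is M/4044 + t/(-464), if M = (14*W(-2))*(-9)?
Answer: -305/464 - 21*√6/674 ≈ -0.73365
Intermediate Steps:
W(w) = √6
M = -126*√6 (M = (14*√6)*(-9) = -126*√6 ≈ -308.64)
M/4044 + t/(-464) = -126*√6/4044 + 305/(-464) = -126*√6*(1/4044) + 305*(-1/464) = -21*√6/674 - 305/464 = -305/464 - 21*√6/674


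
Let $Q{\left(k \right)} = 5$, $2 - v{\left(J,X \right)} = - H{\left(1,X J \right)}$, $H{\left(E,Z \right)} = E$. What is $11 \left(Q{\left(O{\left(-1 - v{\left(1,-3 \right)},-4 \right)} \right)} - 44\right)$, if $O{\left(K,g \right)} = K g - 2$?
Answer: $-429$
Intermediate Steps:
$v{\left(J,X \right)} = 3$ ($v{\left(J,X \right)} = 2 - \left(-1\right) 1 = 2 - -1 = 2 + 1 = 3$)
$O{\left(K,g \right)} = -2 + K g$
$11 \left(Q{\left(O{\left(-1 - v{\left(1,-3 \right)},-4 \right)} \right)} - 44\right) = 11 \left(5 - 44\right) = 11 \left(-39\right) = -429$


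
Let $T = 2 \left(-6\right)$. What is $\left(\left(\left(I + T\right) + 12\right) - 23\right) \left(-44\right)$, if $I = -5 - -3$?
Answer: $1100$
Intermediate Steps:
$T = -12$
$I = -2$ ($I = -5 + 3 = -2$)
$\left(\left(\left(I + T\right) + 12\right) - 23\right) \left(-44\right) = \left(\left(\left(-2 - 12\right) + 12\right) - 23\right) \left(-44\right) = \left(\left(-14 + 12\right) - 23\right) \left(-44\right) = \left(-2 - 23\right) \left(-44\right) = \left(-25\right) \left(-44\right) = 1100$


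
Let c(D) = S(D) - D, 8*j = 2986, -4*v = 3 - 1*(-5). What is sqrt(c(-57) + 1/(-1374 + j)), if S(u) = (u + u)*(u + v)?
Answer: sqrt(108690837035)/4003 ≈ 82.359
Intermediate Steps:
v = -2 (v = -(3 - 1*(-5))/4 = -(3 + 5)/4 = -1/4*8 = -2)
j = 1493/4 (j = (1/8)*2986 = 1493/4 ≈ 373.25)
S(u) = 2*u*(-2 + u) (S(u) = (u + u)*(u - 2) = (2*u)*(-2 + u) = 2*u*(-2 + u))
c(D) = -D + 2*D*(-2 + D) (c(D) = 2*D*(-2 + D) - D = -D + 2*D*(-2 + D))
sqrt(c(-57) + 1/(-1374 + j)) = sqrt(-57*(-5 + 2*(-57)) + 1/(-1374 + 1493/4)) = sqrt(-57*(-5 - 114) + 1/(-4003/4)) = sqrt(-57*(-119) - 4/4003) = sqrt(6783 - 4/4003) = sqrt(27152345/4003) = sqrt(108690837035)/4003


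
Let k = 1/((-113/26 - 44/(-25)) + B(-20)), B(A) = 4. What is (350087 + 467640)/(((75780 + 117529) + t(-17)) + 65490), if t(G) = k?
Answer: 751491113/237836931 ≈ 3.1597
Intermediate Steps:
k = 650/919 (k = 1/((-113/26 - 44/(-25)) + 4) = 1/((-113*1/26 - 44*(-1/25)) + 4) = 1/((-113/26 + 44/25) + 4) = 1/(-1681/650 + 4) = 1/(919/650) = 650/919 ≈ 0.70729)
t(G) = 650/919
(350087 + 467640)/(((75780 + 117529) + t(-17)) + 65490) = (350087 + 467640)/(((75780 + 117529) + 650/919) + 65490) = 817727/((193309 + 650/919) + 65490) = 817727/(177651621/919 + 65490) = 817727/(237836931/919) = 817727*(919/237836931) = 751491113/237836931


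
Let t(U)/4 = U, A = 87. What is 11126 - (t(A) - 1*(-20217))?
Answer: -9439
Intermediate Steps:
t(U) = 4*U
11126 - (t(A) - 1*(-20217)) = 11126 - (4*87 - 1*(-20217)) = 11126 - (348 + 20217) = 11126 - 1*20565 = 11126 - 20565 = -9439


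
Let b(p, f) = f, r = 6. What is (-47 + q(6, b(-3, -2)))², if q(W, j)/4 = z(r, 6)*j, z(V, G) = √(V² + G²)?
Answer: 6817 + 4512*√2 ≈ 13198.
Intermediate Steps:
z(V, G) = √(G² + V²)
q(W, j) = 24*j*√2 (q(W, j) = 4*(√(6² + 6²)*j) = 4*(√(36 + 36)*j) = 4*(√72*j) = 4*((6*√2)*j) = 4*(6*j*√2) = 24*j*√2)
(-47 + q(6, b(-3, -2)))² = (-47 + 24*(-2)*√2)² = (-47 - 48*√2)²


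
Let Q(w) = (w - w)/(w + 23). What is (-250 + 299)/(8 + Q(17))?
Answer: 49/8 ≈ 6.1250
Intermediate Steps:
Q(w) = 0 (Q(w) = 0/(23 + w) = 0)
(-250 + 299)/(8 + Q(17)) = (-250 + 299)/(8 + 0) = 49/8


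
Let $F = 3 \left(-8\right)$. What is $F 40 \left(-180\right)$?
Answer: $172800$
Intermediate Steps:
$F = -24$
$F 40 \left(-180\right) = \left(-24\right) 40 \left(-180\right) = \left(-960\right) \left(-180\right) = 172800$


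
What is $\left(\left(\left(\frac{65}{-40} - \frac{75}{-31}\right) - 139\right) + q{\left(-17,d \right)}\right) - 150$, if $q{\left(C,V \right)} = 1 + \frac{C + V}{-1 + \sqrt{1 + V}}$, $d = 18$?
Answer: $- \frac{640919}{2232} + \frac{\sqrt{19}}{18} \approx -286.91$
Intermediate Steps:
$q{\left(C,V \right)} = 1 + \frac{C + V}{-1 + \sqrt{1 + V}}$
$\left(\left(\left(\frac{65}{-40} - \frac{75}{-31}\right) - 139\right) + q{\left(-17,d \right)}\right) - 150 = \left(\left(\left(\frac{65}{-40} - \frac{75}{-31}\right) - 139\right) + \frac{-1 - 17 + 18 + \sqrt{1 + 18}}{-1 + \sqrt{1 + 18}}\right) - 150 = \left(\left(\left(65 \left(- \frac{1}{40}\right) - - \frac{75}{31}\right) - 139\right) + \frac{-1 - 17 + 18 + \sqrt{19}}{-1 + \sqrt{19}}\right) - 150 = \left(\left(\left(- \frac{13}{8} + \frac{75}{31}\right) - 139\right) + \frac{\sqrt{19}}{-1 + \sqrt{19}}\right) - 150 = \left(\left(\frac{197}{248} - 139\right) + \frac{\sqrt{19}}{-1 + \sqrt{19}}\right) - 150 = \left(- \frac{34275}{248} + \frac{\sqrt{19}}{-1 + \sqrt{19}}\right) - 150 = - \frac{71475}{248} + \frac{\sqrt{19}}{-1 + \sqrt{19}}$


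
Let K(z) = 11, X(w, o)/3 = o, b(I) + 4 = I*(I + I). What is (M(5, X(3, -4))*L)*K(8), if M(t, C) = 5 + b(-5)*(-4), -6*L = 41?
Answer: 80729/6 ≈ 13455.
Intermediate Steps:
b(I) = -4 + 2*I² (b(I) = -4 + I*(I + I) = -4 + I*(2*I) = -4 + 2*I²)
X(w, o) = 3*o
L = -41/6 (L = -⅙*41 = -41/6 ≈ -6.8333)
M(t, C) = -179 (M(t, C) = 5 + (-4 + 2*(-5)²)*(-4) = 5 + (-4 + 2*25)*(-4) = 5 + (-4 + 50)*(-4) = 5 + 46*(-4) = 5 - 184 = -179)
(M(5, X(3, -4))*L)*K(8) = -179*(-41/6)*11 = (7339/6)*11 = 80729/6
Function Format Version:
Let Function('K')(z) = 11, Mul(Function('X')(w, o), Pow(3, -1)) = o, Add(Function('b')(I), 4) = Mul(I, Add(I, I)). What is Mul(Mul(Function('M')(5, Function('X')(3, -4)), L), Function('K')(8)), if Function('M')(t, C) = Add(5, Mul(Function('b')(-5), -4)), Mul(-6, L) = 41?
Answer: Rational(80729, 6) ≈ 13455.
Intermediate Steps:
Function('b')(I) = Add(-4, Mul(2, Pow(I, 2))) (Function('b')(I) = Add(-4, Mul(I, Add(I, I))) = Add(-4, Mul(I, Mul(2, I))) = Add(-4, Mul(2, Pow(I, 2))))
Function('X')(w, o) = Mul(3, o)
L = Rational(-41, 6) (L = Mul(Rational(-1, 6), 41) = Rational(-41, 6) ≈ -6.8333)
Function('M')(t, C) = -179 (Function('M')(t, C) = Add(5, Mul(Add(-4, Mul(2, Pow(-5, 2))), -4)) = Add(5, Mul(Add(-4, Mul(2, 25)), -4)) = Add(5, Mul(Add(-4, 50), -4)) = Add(5, Mul(46, -4)) = Add(5, -184) = -179)
Mul(Mul(Function('M')(5, Function('X')(3, -4)), L), Function('K')(8)) = Mul(Mul(-179, Rational(-41, 6)), 11) = Mul(Rational(7339, 6), 11) = Rational(80729, 6)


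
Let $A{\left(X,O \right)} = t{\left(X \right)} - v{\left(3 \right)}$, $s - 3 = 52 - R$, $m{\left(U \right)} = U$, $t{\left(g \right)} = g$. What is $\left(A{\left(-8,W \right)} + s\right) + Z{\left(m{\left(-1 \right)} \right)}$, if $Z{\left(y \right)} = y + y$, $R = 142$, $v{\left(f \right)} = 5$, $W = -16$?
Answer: $-102$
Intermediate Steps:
$s = -87$ ($s = 3 + \left(52 - 142\right) = 3 - 90 = -87$)
$A{\left(X,O \right)} = -5 + X$ ($A{\left(X,O \right)} = X - 5 = -5 + X$)
$Z{\left(y \right)} = 2 y$
$\left(A{\left(-8,W \right)} + s\right) + Z{\left(m{\left(-1 \right)} \right)} = \left(\left(-5 - 8\right) - 87\right) + 2 \left(-1\right) = \left(-13 - 87\right) - 2 = -100 - 2 = -102$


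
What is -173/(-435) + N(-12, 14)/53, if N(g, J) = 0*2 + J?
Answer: 15259/23055 ≈ 0.66185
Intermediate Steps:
N(g, J) = J (N(g, J) = 0 + J = J)
-173/(-435) + N(-12, 14)/53 = -173/(-435) + 14/53 = -173*(-1/435) + 14*(1/53) = 173/435 + 14/53 = 15259/23055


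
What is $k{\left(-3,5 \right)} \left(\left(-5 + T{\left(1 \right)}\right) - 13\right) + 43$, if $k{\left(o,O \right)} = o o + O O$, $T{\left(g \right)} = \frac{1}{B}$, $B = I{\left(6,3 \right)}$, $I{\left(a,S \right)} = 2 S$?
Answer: $- \frac{1690}{3} \approx -563.33$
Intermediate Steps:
$B = 6$ ($B = 2 \cdot 3 = 6$)
$T{\left(g \right)} = \frac{1}{6}$
$k{\left(o,O \right)} = O^{2} + o^{2}$ ($k{\left(o,O \right)} = o^{2} + O^{2} = O^{2} + o^{2}$)
$k{\left(-3,5 \right)} \left(\left(-5 + T{\left(1 \right)}\right) - 13\right) + 43 = \left(5^{2} + \left(-3\right)^{2}\right) \left(\left(-5 + \frac{1}{6}\right) - 13\right) + 43 = \left(25 + 9\right) \left(- \frac{29}{6} - 13\right) + 43 = 34 \left(- \frac{107}{6}\right) + 43 = - \frac{1819}{3} + 43 = - \frac{1690}{3}$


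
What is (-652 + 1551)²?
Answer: 808201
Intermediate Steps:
(-652 + 1551)² = 899² = 808201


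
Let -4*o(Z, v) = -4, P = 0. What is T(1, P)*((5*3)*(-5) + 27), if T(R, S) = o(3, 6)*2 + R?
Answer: -144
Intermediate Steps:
o(Z, v) = 1 (o(Z, v) = -¼*(-4) = 1)
T(R, S) = 2 + R (T(R, S) = 1*2 + R = 2 + R)
T(1, P)*((5*3)*(-5) + 27) = (2 + 1)*((5*3)*(-5) + 27) = 3*(15*(-5) + 27) = 3*(-75 + 27) = 3*(-48) = -144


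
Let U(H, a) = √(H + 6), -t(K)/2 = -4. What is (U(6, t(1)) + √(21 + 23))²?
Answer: 56 + 8*√33 ≈ 101.96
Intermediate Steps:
t(K) = 8 (t(K) = -2*(-4) = 8)
U(H, a) = √(6 + H)
(U(6, t(1)) + √(21 + 23))² = (√(6 + 6) + √(21 + 23))² = (√12 + √44)² = (2*√3 + 2*√11)²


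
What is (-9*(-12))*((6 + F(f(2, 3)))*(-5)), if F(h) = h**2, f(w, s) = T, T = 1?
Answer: -3780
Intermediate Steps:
f(w, s) = 1
(-9*(-12))*((6 + F(f(2, 3)))*(-5)) = (-9*(-12))*((6 + 1**2)*(-5)) = 108*((6 + 1)*(-5)) = 108*(7*(-5)) = 108*(-35) = -3780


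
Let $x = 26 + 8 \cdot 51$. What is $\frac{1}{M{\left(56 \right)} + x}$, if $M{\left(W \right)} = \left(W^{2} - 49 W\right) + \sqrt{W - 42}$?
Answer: $\frac{59}{48733} - \frac{\sqrt{14}}{682262} \approx 0.0012052$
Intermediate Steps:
$x = 434$ ($x = 26 + 408 = 434$)
$M{\left(W \right)} = W^{2} + \sqrt{-42 + W} - 49 W$ ($M{\left(W \right)} = \left(W^{2} - 49 W\right) + \sqrt{-42 + W} = W^{2} + \sqrt{-42 + W} - 49 W$)
$\frac{1}{M{\left(56 \right)} + x} = \frac{1}{\left(56^{2} + \sqrt{-42 + 56} - 2744\right) + 434} = \frac{1}{\left(3136 + \sqrt{14} - 2744\right) + 434} = \frac{1}{\left(392 + \sqrt{14}\right) + 434} = \frac{1}{826 + \sqrt{14}}$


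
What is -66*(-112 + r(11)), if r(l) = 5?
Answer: 7062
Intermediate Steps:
-66*(-112 + r(11)) = -66*(-112 + 5) = -66*(-107) = 7062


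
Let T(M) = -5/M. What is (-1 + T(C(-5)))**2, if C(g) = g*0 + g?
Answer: 0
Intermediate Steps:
C(g) = g (C(g) = 0 + g = g)
(-1 + T(C(-5)))**2 = (-1 - 5/(-5))**2 = (-1 - 5*(-1/5))**2 = (-1 + 1)**2 = 0**2 = 0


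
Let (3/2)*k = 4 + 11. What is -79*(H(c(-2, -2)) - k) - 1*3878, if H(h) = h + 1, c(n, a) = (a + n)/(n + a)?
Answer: -3246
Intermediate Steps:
c(n, a) = 1 (c(n, a) = (a + n)/(a + n) = 1)
k = 10 (k = 2*(4 + 11)/3 = (⅔)*15 = 10)
H(h) = 1 + h
-79*(H(c(-2, -2)) - k) - 1*3878 = -79*((1 + 1) - 1*10) - 1*3878 = -79*(2 - 10) - 3878 = -79*(-8) - 3878 = 632 - 3878 = -3246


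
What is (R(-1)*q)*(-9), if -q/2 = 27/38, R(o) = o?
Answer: -243/19 ≈ -12.789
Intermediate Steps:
q = -27/19 (q = -54/38 = -2*27/38 = -27/19 ≈ -1.4211)
(R(-1)*q)*(-9) = -1*(-27/19)*(-9) = (27/19)*(-9) = -243/19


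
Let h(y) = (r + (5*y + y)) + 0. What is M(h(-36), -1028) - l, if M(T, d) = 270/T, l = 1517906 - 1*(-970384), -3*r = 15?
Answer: -549912360/221 ≈ -2.4883e+6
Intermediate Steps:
r = -5 (r = -⅓*15 = -5)
l = 2488290 (l = 1517906 + 970384 = 2488290)
h(y) = -5 + 6*y (h(y) = (-5 + (5*y + y)) + 0 = (-5 + 6*y) + 0 = -5 + 6*y)
M(h(-36), -1028) - l = 270/(-5 + 6*(-36)) - 1*2488290 = 270/(-5 - 216) - 2488290 = 270/(-221) - 2488290 = 270*(-1/221) - 2488290 = -270/221 - 2488290 = -549912360/221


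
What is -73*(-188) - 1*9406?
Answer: 4318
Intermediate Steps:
-73*(-188) - 1*9406 = 13724 - 9406 = 4318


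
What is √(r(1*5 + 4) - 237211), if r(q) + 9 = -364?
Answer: 4*I*√14849 ≈ 487.43*I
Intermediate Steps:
r(q) = -373 (r(q) = -9 - 364 = -373)
√(r(1*5 + 4) - 237211) = √(-373 - 237211) = √(-237584) = 4*I*√14849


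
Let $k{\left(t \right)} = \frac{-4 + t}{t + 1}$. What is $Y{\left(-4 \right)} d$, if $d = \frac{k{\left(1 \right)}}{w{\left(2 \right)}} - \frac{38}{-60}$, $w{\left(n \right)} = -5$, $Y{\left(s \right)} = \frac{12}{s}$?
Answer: $- \frac{14}{5} \approx -2.8$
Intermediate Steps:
$k{\left(t \right)} = \frac{-4 + t}{1 + t}$
$d = \frac{14}{15}$ ($d = \frac{\frac{1}{1 + 1} \left(-4 + 1\right)}{-5} - \frac{38}{-60} = \frac{1}{2} \left(-3\right) \left(- \frac{1}{5}\right) - - \frac{19}{30} = \frac{1}{2} \left(-3\right) \left(- \frac{1}{5}\right) + \frac{19}{30} = \left(- \frac{3}{2}\right) \left(- \frac{1}{5}\right) + \frac{19}{30} = \frac{3}{10} + \frac{19}{30} = \frac{14}{15} \approx 0.93333$)
$Y{\left(-4 \right)} d = \frac{12}{-4} \cdot \frac{14}{15} = 12 \left(- \frac{1}{4}\right) \frac{14}{15} = \left(-3\right) \frac{14}{15} = - \frac{14}{5}$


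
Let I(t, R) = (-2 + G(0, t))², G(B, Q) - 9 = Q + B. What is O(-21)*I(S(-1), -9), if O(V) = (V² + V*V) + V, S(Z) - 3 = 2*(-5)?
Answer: 0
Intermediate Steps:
G(B, Q) = 9 + B + Q (G(B, Q) = 9 + (Q + B) = 9 + (B + Q) = 9 + B + Q)
S(Z) = -7 (S(Z) = 3 + 2*(-5) = 3 - 10 = -7)
O(V) = V + 2*V² (O(V) = (V² + V²) + V = 2*V² + V = V + 2*V²)
I(t, R) = (7 + t)² (I(t, R) = (-2 + (9 + 0 + t))² = (-2 + (9 + t))² = (7 + t)²)
O(-21)*I(S(-1), -9) = (-21*(1 + 2*(-21)))*(7 - 7)² = -21*(1 - 42)*0² = -21*(-41)*0 = 861*0 = 0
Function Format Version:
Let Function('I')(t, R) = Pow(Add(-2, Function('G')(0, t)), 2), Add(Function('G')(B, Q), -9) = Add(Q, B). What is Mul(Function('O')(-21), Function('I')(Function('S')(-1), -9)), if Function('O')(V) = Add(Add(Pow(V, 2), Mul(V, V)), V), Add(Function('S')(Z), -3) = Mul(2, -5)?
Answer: 0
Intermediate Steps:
Function('G')(B, Q) = Add(9, B, Q) (Function('G')(B, Q) = Add(9, Add(Q, B)) = Add(9, Add(B, Q)) = Add(9, B, Q))
Function('S')(Z) = -7 (Function('S')(Z) = Add(3, Mul(2, -5)) = Add(3, -10) = -7)
Function('O')(V) = Add(V, Mul(2, Pow(V, 2))) (Function('O')(V) = Add(Add(Pow(V, 2), Pow(V, 2)), V) = Add(Mul(2, Pow(V, 2)), V) = Add(V, Mul(2, Pow(V, 2))))
Function('I')(t, R) = Pow(Add(7, t), 2) (Function('I')(t, R) = Pow(Add(-2, Add(9, 0, t)), 2) = Pow(Add(-2, Add(9, t)), 2) = Pow(Add(7, t), 2))
Mul(Function('O')(-21), Function('I')(Function('S')(-1), -9)) = Mul(Mul(-21, Add(1, Mul(2, -21))), Pow(Add(7, -7), 2)) = Mul(Mul(-21, Add(1, -42)), Pow(0, 2)) = Mul(Mul(-21, -41), 0) = Mul(861, 0) = 0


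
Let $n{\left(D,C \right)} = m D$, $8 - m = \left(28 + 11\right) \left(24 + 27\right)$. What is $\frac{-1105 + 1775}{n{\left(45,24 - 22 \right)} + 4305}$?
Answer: $- \frac{67}{8484} \approx -0.0078972$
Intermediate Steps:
$m = -1981$ ($m = 8 - \left(28 + 11\right) \left(24 + 27\right) = 8 - 39 \cdot 51 = 8 - 1989 = -1981$)
$n{\left(D,C \right)} = - 1981 D$
$\frac{-1105 + 1775}{n{\left(45,24 - 22 \right)} + 4305} = \frac{-1105 + 1775}{\left(-1981\right) 45 + 4305} = \frac{670}{-89145 + 4305} = \frac{670}{-84840} = 670 \left(- \frac{1}{84840}\right) = - \frac{67}{8484}$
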